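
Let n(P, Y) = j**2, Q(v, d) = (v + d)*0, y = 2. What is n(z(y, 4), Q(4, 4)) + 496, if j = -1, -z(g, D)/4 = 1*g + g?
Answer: 497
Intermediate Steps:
z(g, D) = -8*g (z(g, D) = -4*(1*g + g) = -4*(g + g) = -8*g)
Q(v, d) = 0 (Q(v, d) = (d + v)*0 = 0)
n(P, Y) = 1 (n(P, Y) = (-1)**2 = 1)
n(z(y, 4), Q(4, 4)) + 496 = 1 + 496 = 497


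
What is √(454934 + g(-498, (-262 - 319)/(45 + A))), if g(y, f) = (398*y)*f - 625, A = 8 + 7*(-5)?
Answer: √61667043/3 ≈ 2617.6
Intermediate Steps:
A = -27 (A = 8 - 35 = -27)
g(y, f) = -625 + 398*f*y (g(y, f) = 398*f*y - 625 = -625 + 398*f*y)
√(454934 + g(-498, (-262 - 319)/(45 + A))) = √(454934 + (-625 + 398*((-262 - 319)/(45 - 27))*(-498))) = √(454934 + (-625 + 398*(-581/18)*(-498))) = √(454934 + (-625 + 19192754/3)) = √(454934 + 19190879/3) = √(20555681/3) = √61667043/3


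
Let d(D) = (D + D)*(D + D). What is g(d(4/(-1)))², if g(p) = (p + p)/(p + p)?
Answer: 1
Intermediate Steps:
d(D) = 4*D² (d(D) = (2*D)*(2*D) = 4*D²)
g(p) = 1 (g(p) = (2*p)/((2*p)) = (2*p)*(1/(2*p)) = 1)
g(d(4/(-1)))² = 1² = 1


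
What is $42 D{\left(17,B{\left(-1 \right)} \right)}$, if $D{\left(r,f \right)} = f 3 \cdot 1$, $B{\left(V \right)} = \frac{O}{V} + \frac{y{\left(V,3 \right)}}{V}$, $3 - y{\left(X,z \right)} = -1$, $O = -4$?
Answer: $0$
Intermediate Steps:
$y{\left(X,z \right)} = 4$ ($y{\left(X,z \right)} = 3 - -1 = 3 + 1 = 4$)
$B{\left(V \right)} = 0$ ($B{\left(V \right)} = - \frac{4}{V} + \frac{4}{V} = 0$)
$D{\left(r,f \right)} = 3 f$ ($D{\left(r,f \right)} = 3 f 1 = 3 f$)
$42 D{\left(17,B{\left(-1 \right)} \right)} = 42 \cdot 3 \cdot 0 = 42 \cdot 0 = 0$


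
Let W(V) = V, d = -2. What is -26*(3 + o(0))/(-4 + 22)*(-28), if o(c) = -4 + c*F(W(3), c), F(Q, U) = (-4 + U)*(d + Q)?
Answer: -364/9 ≈ -40.444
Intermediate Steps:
F(Q, U) = (-4 + U)*(-2 + Q)
o(c) = -4 + c*(-4 + c) (o(c) = -4 + c*(8 - 4*3 - 2*c + 3*c) = -4 + c*(8 - 12 - 2*c + 3*c) = -4 + c*(-4 + c))
-26*(3 + o(0))/(-4 + 22)*(-28) = -26*(3 + (-4 + 0*(-4 + 0)))/(-4 + 22)*(-28) = -26*(3 + (-4 + 0*(-4)))/18*(-28) = -26*(3 + (-4 + 0))/18*(-28) = -26*(3 - 4)/18*(-28) = -(-26)/18*(-28) = -26*(-1/18)*(-28) = (13/9)*(-28) = -364/9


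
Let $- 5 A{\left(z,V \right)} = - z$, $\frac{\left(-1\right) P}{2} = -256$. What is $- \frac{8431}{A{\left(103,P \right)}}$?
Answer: $- \frac{42155}{103} \approx -409.27$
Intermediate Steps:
$P = 512$ ($P = \left(-2\right) \left(-256\right) = 512$)
$A{\left(z,V \right)} = \frac{z}{5}$ ($A{\left(z,V \right)} = - \frac{\left(-1\right) z}{5} = \frac{z}{5}$)
$- \frac{8431}{A{\left(103,P \right)}} = - \frac{8431}{\frac{1}{5} \cdot 103} = - \frac{8431}{\frac{103}{5}} = \left(-8431\right) \frac{5}{103} = - \frac{42155}{103}$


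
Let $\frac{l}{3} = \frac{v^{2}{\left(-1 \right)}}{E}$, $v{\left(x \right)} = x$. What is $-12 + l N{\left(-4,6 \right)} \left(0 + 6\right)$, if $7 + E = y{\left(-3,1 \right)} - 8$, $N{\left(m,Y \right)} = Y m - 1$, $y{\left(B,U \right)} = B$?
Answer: $13$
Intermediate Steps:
$N{\left(m,Y \right)} = -1 + Y m$
$E = -18$ ($E = -7 - 11 = -18$)
$l = - \frac{1}{6}$ ($l = 3 \frac{\left(-1\right)^{2}}{-18} = 3 \cdot 1 \left(- \frac{1}{18}\right) = 3 \left(- \frac{1}{18}\right) = - \frac{1}{6} \approx -0.16667$)
$-12 + l N{\left(-4,6 \right)} \left(0 + 6\right) = -12 - \frac{\left(-1 + 6 \left(-4\right)\right) \left(0 + 6\right)}{6} = -12 - \frac{\left(-1 - 24\right) 6}{6} = -12 - \frac{\left(-25\right) 6}{6} = -12 - -25 = -12 + 25 = 13$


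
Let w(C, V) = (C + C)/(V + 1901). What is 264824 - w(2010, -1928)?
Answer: 2384756/9 ≈ 2.6497e+5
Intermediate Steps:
w(C, V) = 2*C/(1901 + V) (w(C, V) = (2*C)/(1901 + V) = 2*C/(1901 + V))
264824 - w(2010, -1928) = 264824 - 2*2010/(1901 - 1928) = 264824 - 2*2010/(-27) = 264824 - 2*2010*(-1)/27 = 264824 - 1*(-1340/9) = 264824 + 1340/9 = 2384756/9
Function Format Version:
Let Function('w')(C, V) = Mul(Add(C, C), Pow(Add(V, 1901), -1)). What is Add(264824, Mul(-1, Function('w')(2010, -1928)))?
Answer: Rational(2384756, 9) ≈ 2.6497e+5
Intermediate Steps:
Function('w')(C, V) = Mul(2, C, Pow(Add(1901, V), -1)) (Function('w')(C, V) = Mul(Mul(2, C), Pow(Add(1901, V), -1)) = Mul(2, C, Pow(Add(1901, V), -1)))
Add(264824, Mul(-1, Function('w')(2010, -1928))) = Add(264824, Mul(-1, Mul(2, 2010, Pow(Add(1901, -1928), -1)))) = Add(264824, Mul(-1, Mul(2, 2010, Pow(-27, -1)))) = Add(264824, Mul(-1, Mul(2, 2010, Rational(-1, 27)))) = Add(264824, Mul(-1, Rational(-1340, 9))) = Add(264824, Rational(1340, 9)) = Rational(2384756, 9)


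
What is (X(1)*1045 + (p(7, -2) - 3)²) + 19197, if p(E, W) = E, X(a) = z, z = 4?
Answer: 23393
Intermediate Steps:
X(a) = 4
(X(1)*1045 + (p(7, -2) - 3)²) + 19197 = (4*1045 + (7 - 3)²) + 19197 = (4180 + 4²) + 19197 = (4180 + 16) + 19197 = 4196 + 19197 = 23393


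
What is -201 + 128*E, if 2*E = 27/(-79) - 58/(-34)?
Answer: -152695/1343 ≈ -113.70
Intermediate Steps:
E = 916/1343 (E = (27/(-79) - 58/(-34))/2 = (27*(-1/79) - 58*(-1/34))/2 = (-27/79 + 29/17)/2 = (½)*(1832/1343) = 916/1343 ≈ 0.68206)
-201 + 128*E = -201 + 128*(916/1343) = -201 + 117248/1343 = -152695/1343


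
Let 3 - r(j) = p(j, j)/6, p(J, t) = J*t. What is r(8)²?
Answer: 529/9 ≈ 58.778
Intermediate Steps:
r(j) = 3 - j²/6 (r(j) = 3 - j*j/6 = 3 - j²/6)
r(8)² = (3 - ⅙*8²)² = (3 - ⅙*64)² = (3 - 32/3)² = (-23/3)² = 529/9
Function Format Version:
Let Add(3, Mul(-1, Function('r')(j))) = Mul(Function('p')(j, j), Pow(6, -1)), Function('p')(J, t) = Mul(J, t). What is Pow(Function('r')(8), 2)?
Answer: Rational(529, 9) ≈ 58.778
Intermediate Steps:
Function('r')(j) = Add(3, Mul(Rational(-1, 6), Pow(j, 2))) (Function('r')(j) = Add(3, Mul(-1, Mul(Mul(j, j), Pow(6, -1)))) = Add(3, Mul(-1, Mul(Pow(j, 2), Rational(1, 6)))) = Add(3, Mul(-1, Mul(Rational(1, 6), Pow(j, 2)))) = Add(3, Mul(Rational(-1, 6), Pow(j, 2))))
Pow(Function('r')(8), 2) = Pow(Add(3, Mul(Rational(-1, 6), Pow(8, 2))), 2) = Pow(Add(3, Mul(Rational(-1, 6), 64)), 2) = Pow(Add(3, Rational(-32, 3)), 2) = Pow(Rational(-23, 3), 2) = Rational(529, 9)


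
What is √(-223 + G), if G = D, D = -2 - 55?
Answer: 2*I*√70 ≈ 16.733*I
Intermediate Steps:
D = -57
G = -57
√(-223 + G) = √(-223 - 57) = √(-280) = 2*I*√70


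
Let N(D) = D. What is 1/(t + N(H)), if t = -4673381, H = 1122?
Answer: -1/4672259 ≈ -2.1403e-7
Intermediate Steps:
1/(t + N(H)) = 1/(-4673381 + 1122) = 1/(-4672259) = -1/4672259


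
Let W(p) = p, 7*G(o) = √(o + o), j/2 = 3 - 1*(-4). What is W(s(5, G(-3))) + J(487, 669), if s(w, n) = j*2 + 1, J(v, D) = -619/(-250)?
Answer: 7869/250 ≈ 31.476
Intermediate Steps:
j = 14 (j = 2*(3 - 1*(-4)) = 2*(3 + 4) = 2*7 = 14)
J(v, D) = 619/250 (J(v, D) = -619*(-1/250) = 619/250)
G(o) = √2*√o/7 (G(o) = √(o + o)/7 = √(2*o)/7 = (√2*√o)/7 = √2*√o/7)
s(w, n) = 29 (s(w, n) = 14*2 + 1 = 28 + 1 = 29)
W(s(5, G(-3))) + J(487, 669) = 29 + 619/250 = 7869/250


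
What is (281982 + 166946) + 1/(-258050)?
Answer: 115845870399/258050 ≈ 4.4893e+5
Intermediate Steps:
(281982 + 166946) + 1/(-258050) = 448928 - 1/258050 = 115845870399/258050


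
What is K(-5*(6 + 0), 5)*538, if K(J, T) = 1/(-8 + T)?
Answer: -538/3 ≈ -179.33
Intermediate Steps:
K(-5*(6 + 0), 5)*538 = 538/(-8 + 5) = 538/(-3) = -⅓*538 = -538/3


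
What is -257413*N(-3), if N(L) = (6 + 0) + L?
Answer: -772239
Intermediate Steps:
N(L) = 6 + L
-257413*N(-3) = -257413*(6 - 3) = -257413*3 = -772239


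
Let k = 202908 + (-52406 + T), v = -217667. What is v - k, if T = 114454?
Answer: -482623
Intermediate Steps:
k = 264956 (k = 202908 + (-52406 + 114454) = 202908 + 62048 = 264956)
v - k = -217667 - 1*264956 = -217667 - 264956 = -482623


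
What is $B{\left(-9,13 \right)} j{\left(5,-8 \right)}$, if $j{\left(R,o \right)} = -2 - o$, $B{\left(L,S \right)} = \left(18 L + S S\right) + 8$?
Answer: $90$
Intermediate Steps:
$B{\left(L,S \right)} = 8 + S^{2} + 18 L$ ($B{\left(L,S \right)} = \left(18 L + S^{2}\right) + 8 = \left(S^{2} + 18 L\right) + 8 = 8 + S^{2} + 18 L$)
$B{\left(-9,13 \right)} j{\left(5,-8 \right)} = \left(8 + 13^{2} + 18 \left(-9\right)\right) \left(-2 - -8\right) = \left(8 + 169 - 162\right) \left(-2 + 8\right) = 15 \cdot 6 = 90$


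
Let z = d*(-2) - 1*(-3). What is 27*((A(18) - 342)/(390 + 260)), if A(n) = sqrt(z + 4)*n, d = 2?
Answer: -4617/325 + 243*sqrt(3)/325 ≈ -12.911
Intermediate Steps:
z = -1 (z = 2*(-2) - 1*(-3) = -4 + 3 = -1)
A(n) = n*sqrt(3) (A(n) = sqrt(-1 + 4)*n = sqrt(3)*n = n*sqrt(3))
27*((A(18) - 342)/(390 + 260)) = 27*((18*sqrt(3) - 342)/(390 + 260)) = 27*((-342 + 18*sqrt(3))/650) = 27*((-342 + 18*sqrt(3))*(1/650)) = 27*(-171/325 + 9*sqrt(3)/325) = -4617/325 + 243*sqrt(3)/325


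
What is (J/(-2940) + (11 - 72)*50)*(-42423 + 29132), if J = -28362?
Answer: 19800572943/490 ≈ 4.0409e+7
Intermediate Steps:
(J/(-2940) + (11 - 72)*50)*(-42423 + 29132) = (-28362/(-2940) + (11 - 72)*50)*(-42423 + 29132) = (-28362*(-1/2940) - 61*50)*(-13291) = (4727/490 - 3050)*(-13291) = -1489773/490*(-13291) = 19800572943/490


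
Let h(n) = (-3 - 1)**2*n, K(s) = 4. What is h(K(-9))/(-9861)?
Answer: -64/9861 ≈ -0.0064902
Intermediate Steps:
h(n) = 16*n (h(n) = (-4)**2*n = 16*n)
h(K(-9))/(-9861) = (16*4)/(-9861) = 64*(-1/9861) = -64/9861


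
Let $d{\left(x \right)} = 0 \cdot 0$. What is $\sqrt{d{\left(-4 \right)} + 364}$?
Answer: $2 \sqrt{91} \approx 19.079$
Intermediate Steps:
$d{\left(x \right)} = 0$
$\sqrt{d{\left(-4 \right)} + 364} = \sqrt{0 + 364} = \sqrt{364} = 2 \sqrt{91}$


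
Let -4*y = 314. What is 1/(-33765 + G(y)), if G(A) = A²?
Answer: -4/110411 ≈ -3.6228e-5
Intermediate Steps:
y = -157/2 (y = -¼*314 = -157/2 ≈ -78.500)
1/(-33765 + G(y)) = 1/(-33765 + (-157/2)²) = 1/(-33765 + 24649/4) = 1/(-110411/4) = -4/110411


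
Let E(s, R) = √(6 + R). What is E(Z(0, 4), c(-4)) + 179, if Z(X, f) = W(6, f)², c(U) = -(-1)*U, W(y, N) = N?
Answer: 179 + √2 ≈ 180.41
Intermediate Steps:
c(U) = U
Z(X, f) = f²
E(Z(0, 4), c(-4)) + 179 = √(6 - 4) + 179 = √2 + 179 = 179 + √2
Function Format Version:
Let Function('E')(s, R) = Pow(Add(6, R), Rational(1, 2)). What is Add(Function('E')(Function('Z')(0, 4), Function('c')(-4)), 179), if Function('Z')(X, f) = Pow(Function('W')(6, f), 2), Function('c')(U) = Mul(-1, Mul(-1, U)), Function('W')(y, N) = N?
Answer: Add(179, Pow(2, Rational(1, 2))) ≈ 180.41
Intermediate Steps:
Function('c')(U) = U
Function('Z')(X, f) = Pow(f, 2)
Add(Function('E')(Function('Z')(0, 4), Function('c')(-4)), 179) = Add(Pow(Add(6, -4), Rational(1, 2)), 179) = Add(Pow(2, Rational(1, 2)), 179) = Add(179, Pow(2, Rational(1, 2)))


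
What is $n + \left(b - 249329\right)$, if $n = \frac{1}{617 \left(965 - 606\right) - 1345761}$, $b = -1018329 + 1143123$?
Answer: $- \frac{140009470031}{1124258} \approx -1.2454 \cdot 10^{5}$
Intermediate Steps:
$b = 124794$
$n = - \frac{1}{1124258}$ ($n = \frac{1}{617 \cdot 359 - 1345761} = \frac{1}{221503 - 1345761} = \frac{1}{-1124258} = - \frac{1}{1124258} \approx -8.8948 \cdot 10^{-7}$)
$n + \left(b - 249329\right) = - \frac{1}{1124258} + \left(124794 - 249329\right) = - \frac{1}{1124258} - 124535 = - \frac{140009470031}{1124258}$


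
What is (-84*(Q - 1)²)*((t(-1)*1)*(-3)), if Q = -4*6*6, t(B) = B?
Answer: -5298300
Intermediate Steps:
Q = -144 (Q = -24*6 = -144)
(-84*(Q - 1)²)*((t(-1)*1)*(-3)) = (-84*(-144 - 1)²)*(-1*1*(-3)) = (-84*(-145)²)*(-1*(-3)) = -84*21025*3 = -1766100*3 = -5298300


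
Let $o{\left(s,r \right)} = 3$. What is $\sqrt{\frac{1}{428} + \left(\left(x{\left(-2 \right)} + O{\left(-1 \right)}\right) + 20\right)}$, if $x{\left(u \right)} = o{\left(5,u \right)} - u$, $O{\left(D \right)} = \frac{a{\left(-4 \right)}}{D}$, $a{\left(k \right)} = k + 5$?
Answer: $\frac{\sqrt{1099211}}{214} \approx 4.8992$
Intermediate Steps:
$a{\left(k \right)} = 5 + k$
$O{\left(D \right)} = \frac{1}{D}$ ($O{\left(D \right)} = \frac{5 - 4}{D} = 1 \frac{1}{D} = \frac{1}{D}$)
$x{\left(u \right)} = 3 - u$
$\sqrt{\frac{1}{428} + \left(\left(x{\left(-2 \right)} + O{\left(-1 \right)}\right) + 20\right)} = \sqrt{\frac{1}{428} + \left(\left(\left(3 - -2\right) + \frac{1}{-1}\right) + 20\right)} = \sqrt{\frac{1}{428} + \left(\left(\left(3 + 2\right) - 1\right) + 20\right)} = \sqrt{\frac{1}{428} + \left(\left(5 - 1\right) + 20\right)} = \sqrt{\frac{1}{428} + \left(4 + 20\right)} = \sqrt{\frac{1}{428} + 24} = \sqrt{\frac{10273}{428}} = \frac{\sqrt{1099211}}{214}$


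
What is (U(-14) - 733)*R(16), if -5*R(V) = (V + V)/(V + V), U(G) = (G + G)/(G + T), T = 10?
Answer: 726/5 ≈ 145.20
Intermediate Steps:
U(G) = 2*G/(10 + G) (U(G) = (G + G)/(G + 10) = (2*G)/(10 + G) = 2*G/(10 + G))
R(V) = -⅕ (R(V) = -(V + V)/(5*(V + V)) = -2*V/(5*(2*V)) = -2*V*1/(2*V)/5 = -⅕*1 = -⅕)
(U(-14) - 733)*R(16) = (2*(-14)/(10 - 14) - 733)*(-⅕) = (2*(-14)/(-4) - 733)*(-⅕) = (2*(-14)*(-¼) - 733)*(-⅕) = (7 - 733)*(-⅕) = -726*(-⅕) = 726/5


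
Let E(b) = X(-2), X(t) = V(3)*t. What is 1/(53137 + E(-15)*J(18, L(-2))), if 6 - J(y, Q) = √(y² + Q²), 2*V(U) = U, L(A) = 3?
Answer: 53119/2821625164 - 9*√37/2821625164 ≈ 1.8806e-5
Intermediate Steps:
V(U) = U/2
J(y, Q) = 6 - √(Q² + y²) (J(y, Q) = 6 - √(y² + Q²) = 6 - √(Q² + y²))
X(t) = 3*t/2 (X(t) = ((½)*3)*t = 3*t/2)
E(b) = -3 (E(b) = (3/2)*(-2) = -3)
1/(53137 + E(-15)*J(18, L(-2))) = 1/(53137 - 3*(6 - √(3² + 18²))) = 1/(53137 - 3*(6 - √(9 + 324))) = 1/(53137 - 3*(6 - √333)) = 1/(53137 - 3*(6 - 3*√37)) = 1/(53137 + (-18 + 9*√37)) = 1/(53119 + 9*√37)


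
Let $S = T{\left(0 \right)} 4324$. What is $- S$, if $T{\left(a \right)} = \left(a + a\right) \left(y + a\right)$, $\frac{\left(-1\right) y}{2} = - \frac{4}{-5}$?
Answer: $0$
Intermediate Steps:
$y = - \frac{8}{5}$ ($y = - 2 \left(- \frac{4}{-5}\right) = - 2 \left(\left(-4\right) \left(- \frac{1}{5}\right)\right) = \left(-2\right) \frac{4}{5} = - \frac{8}{5} \approx -1.6$)
$T{\left(a \right)} = 2 a \left(- \frac{8}{5} + a\right)$ ($T{\left(a \right)} = \left(a + a\right) \left(- \frac{8}{5} + a\right) = 2 a \left(- \frac{8}{5} + a\right)$)
$S = 0$ ($S = \frac{2}{5} \cdot 0 \left(-8 + 5 \cdot 0\right) 4324 = \frac{2}{5} \cdot 0 \left(-8 + 0\right) 4324 = \frac{2}{5} \cdot 0 \left(-8\right) 4324 = 0 \cdot 4324 = 0$)
$- S = \left(-1\right) 0 = 0$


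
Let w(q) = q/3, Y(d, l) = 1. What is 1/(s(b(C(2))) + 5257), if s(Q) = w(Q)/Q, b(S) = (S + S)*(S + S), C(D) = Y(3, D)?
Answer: 3/15772 ≈ 0.00019021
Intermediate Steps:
C(D) = 1
b(S) = 4*S² (b(S) = (2*S)*(2*S) = 4*S²)
w(q) = q/3 (w(q) = q*(⅓) = q/3)
s(Q) = ⅓ (s(Q) = (Q/3)/Q = ⅓)
1/(s(b(C(2))) + 5257) = 1/(⅓ + 5257) = 1/(15772/3) = 3/15772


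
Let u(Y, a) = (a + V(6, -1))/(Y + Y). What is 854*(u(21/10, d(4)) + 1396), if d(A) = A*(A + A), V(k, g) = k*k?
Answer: 3618032/3 ≈ 1.2060e+6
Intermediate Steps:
V(k, g) = k**2
d(A) = 2*A**2 (d(A) = A*(2*A) = 2*A**2)
u(Y, a) = (36 + a)/(2*Y) (u(Y, a) = (a + 6**2)/(Y + Y) = (a + 36)/((2*Y)) = (36 + a)*(1/(2*Y)) = (36 + a)/(2*Y))
854*(u(21/10, d(4)) + 1396) = 854*((36 + 2*4**2)/(2*((21/10))) + 1396) = 854*((36 + 2*16)/(2*((21*(1/10)))) + 1396) = 854*((36 + 32)/(2*(21/10)) + 1396) = 854*((1/2)*(10/21)*68 + 1396) = 854*(340/21 + 1396) = 854*(29656/21) = 3618032/3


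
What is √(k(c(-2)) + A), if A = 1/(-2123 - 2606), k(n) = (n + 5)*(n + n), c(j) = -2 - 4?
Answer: √268356563/4729 ≈ 3.4641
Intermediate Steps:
c(j) = -6
k(n) = 2*n*(5 + n) (k(n) = (5 + n)*(2*n) = 2*n*(5 + n))
A = -1/4729 (A = 1/(-4729) = -1/4729 ≈ -0.00021146)
√(k(c(-2)) + A) = √(2*(-6)*(5 - 6) - 1/4729) = √(2*(-6)*(-1) - 1/4729) = √(12 - 1/4729) = √(56747/4729) = √268356563/4729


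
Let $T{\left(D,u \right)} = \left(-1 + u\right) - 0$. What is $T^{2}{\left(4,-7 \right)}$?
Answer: $64$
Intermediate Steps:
$T{\left(D,u \right)} = -1 + u$ ($T{\left(D,u \right)} = \left(-1 + u\right) + \left(-4 + 4\right) = \left(-1 + u\right) + 0 = -1 + u$)
$T^{2}{\left(4,-7 \right)} = \left(-1 - 7\right)^{2} = \left(-8\right)^{2} = 64$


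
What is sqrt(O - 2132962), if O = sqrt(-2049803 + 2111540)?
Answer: sqrt(-2132962 + sqrt(61737)) ≈ 1460.4*I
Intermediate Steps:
O = sqrt(61737) ≈ 248.47
sqrt(O - 2132962) = sqrt(sqrt(61737) - 2132962) = sqrt(-2132962 + sqrt(61737))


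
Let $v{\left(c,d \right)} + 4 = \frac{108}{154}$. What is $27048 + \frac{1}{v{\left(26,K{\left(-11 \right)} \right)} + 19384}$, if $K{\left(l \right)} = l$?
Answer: $\frac{40364109149}{1492314} \approx 27048.0$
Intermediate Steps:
$v{\left(c,d \right)} = - \frac{254}{77}$ ($v{\left(c,d \right)} = -4 + \frac{108}{154} = -4 + 108 \cdot \frac{1}{154} = -4 + \frac{54}{77} = - \frac{254}{77}$)
$27048 + \frac{1}{v{\left(26,K{\left(-11 \right)} \right)} + 19384} = 27048 + \frac{1}{- \frac{254}{77} + 19384} = 27048 + \frac{1}{\frac{1492314}{77}} = 27048 + \frac{77}{1492314} = \frac{40364109149}{1492314}$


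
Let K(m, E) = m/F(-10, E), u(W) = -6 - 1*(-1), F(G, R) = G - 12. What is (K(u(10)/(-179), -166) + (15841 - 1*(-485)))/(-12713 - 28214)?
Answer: -64291783/161170526 ≈ -0.39891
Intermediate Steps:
F(G, R) = -12 + G
u(W) = -5 (u(W) = -6 + 1 = -5)
K(m, E) = -m/22 (K(m, E) = m/(-12 - 10) = m/(-22) = m*(-1/22) = -m/22)
(K(u(10)/(-179), -166) + (15841 - 1*(-485)))/(-12713 - 28214) = (-(-5)/(22*(-179)) + (15841 - 1*(-485)))/(-12713 - 28214) = (-(-5)*(-1)/(22*179) + (15841 + 485))/(-40927) = (-1/22*5/179 + 16326)*(-1/40927) = (-5/3938 + 16326)*(-1/40927) = (64291783/3938)*(-1/40927) = -64291783/161170526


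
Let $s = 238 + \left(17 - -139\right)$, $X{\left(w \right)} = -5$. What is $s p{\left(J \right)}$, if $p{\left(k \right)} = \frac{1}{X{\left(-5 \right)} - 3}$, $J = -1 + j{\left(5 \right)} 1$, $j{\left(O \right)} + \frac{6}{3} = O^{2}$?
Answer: $- \frac{197}{4} \approx -49.25$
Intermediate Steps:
$j{\left(O \right)} = -2 + O^{2}$
$J = 22$ ($J = -1 + \left(-2 + 5^{2}\right) 1 = -1 + \left(-2 + 25\right) 1 = -1 + 23 \cdot 1 = -1 + 23 = 22$)
$p{\left(k \right)} = - \frac{1}{8}$ ($p{\left(k \right)} = \frac{1}{-5 - 3} = \frac{1}{-8} = - \frac{1}{8}$)
$s = 394$ ($s = 238 + \left(17 + 139\right) = 238 + 156 = 394$)
$s p{\left(J \right)} = 394 \left(- \frac{1}{8}\right) = - \frac{197}{4}$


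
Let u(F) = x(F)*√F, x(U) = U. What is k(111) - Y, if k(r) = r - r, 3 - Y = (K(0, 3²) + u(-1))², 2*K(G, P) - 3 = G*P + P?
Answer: 32 - 12*I ≈ 32.0 - 12.0*I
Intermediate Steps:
u(F) = F^(3/2) (u(F) = F*√F = F^(3/2))
K(G, P) = 3/2 + P/2 + G*P/2 (K(G, P) = 3/2 + (G*P + P)/2 = 3/2 + (P + G*P)/2 = 3/2 + (P/2 + G*P/2) = 3/2 + P/2 + G*P/2)
Y = 3 - (6 - I)² (Y = 3 - ((3/2 + (½)*3² + (½)*0*3²) + (-1)^(3/2))² = 3 - ((3/2 + (½)*9 + (½)*0*9) - I)² = 3 - ((3/2 + 9/2 + 0) - I)² = 3 - (6 - I)² ≈ -32.0 + 12.0*I)
k(r) = 0
k(111) - Y = 0 - (-32 + 12*I) = 0 + (32 - 12*I) = 32 - 12*I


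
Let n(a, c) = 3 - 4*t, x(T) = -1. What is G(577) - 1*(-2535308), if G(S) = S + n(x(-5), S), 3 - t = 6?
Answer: 2535900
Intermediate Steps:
t = -3 (t = 3 - 1*6 = 3 - 6 = -3)
n(a, c) = 15 (n(a, c) = 3 - 4*(-3) = 3 + 12 = 15)
G(S) = 15 + S (G(S) = S + 15 = 15 + S)
G(577) - 1*(-2535308) = (15 + 577) - 1*(-2535308) = 592 + 2535308 = 2535900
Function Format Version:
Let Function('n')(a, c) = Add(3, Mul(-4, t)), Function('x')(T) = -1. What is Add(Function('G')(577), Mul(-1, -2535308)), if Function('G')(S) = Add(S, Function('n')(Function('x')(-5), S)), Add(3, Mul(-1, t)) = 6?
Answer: 2535900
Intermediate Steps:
t = -3 (t = Add(3, Mul(-1, 6)) = Add(3, -6) = -3)
Function('n')(a, c) = 15 (Function('n')(a, c) = Add(3, Mul(-4, -3)) = Add(3, 12) = 15)
Function('G')(S) = Add(15, S) (Function('G')(S) = Add(S, 15) = Add(15, S))
Add(Function('G')(577), Mul(-1, -2535308)) = Add(Add(15, 577), Mul(-1, -2535308)) = Add(592, 2535308) = 2535900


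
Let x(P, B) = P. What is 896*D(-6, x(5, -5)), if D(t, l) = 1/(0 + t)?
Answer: -448/3 ≈ -149.33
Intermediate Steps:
D(t, l) = 1/t
896*D(-6, x(5, -5)) = 896/(-6) = 896*(-⅙) = -448/3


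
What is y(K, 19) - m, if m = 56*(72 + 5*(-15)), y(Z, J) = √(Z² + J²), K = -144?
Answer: 168 + 17*√73 ≈ 313.25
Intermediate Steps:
y(Z, J) = √(J² + Z²)
m = -168 (m = 56*(72 - 75) = 56*(-3) = -168)
y(K, 19) - m = √(19² + (-144)²) - 1*(-168) = √(361 + 20736) + 168 = √21097 + 168 = 17*√73 + 168 = 168 + 17*√73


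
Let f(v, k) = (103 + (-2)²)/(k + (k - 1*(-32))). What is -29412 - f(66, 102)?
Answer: -6941339/236 ≈ -29412.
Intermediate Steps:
f(v, k) = 107/(32 + 2*k) (f(v, k) = (103 + 4)/(k + (k + 32)) = 107/(k + (32 + k)) = 107/(32 + 2*k))
-29412 - f(66, 102) = -29412 - 107/(2*(16 + 102)) = -29412 - 107/(2*118) = -29412 - 1*107/236 = -29412 - 107/236 = -6941339/236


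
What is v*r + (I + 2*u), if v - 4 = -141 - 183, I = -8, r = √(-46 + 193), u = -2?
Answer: -12 - 2240*√3 ≈ -3891.8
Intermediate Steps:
r = 7*√3 (r = √147 = 7*√3 ≈ 12.124)
v = -320 (v = 4 + (-141 - 183) = 4 - 324 = -320)
v*r + (I + 2*u) = -2240*√3 + (-8 + 2*(-2)) = -2240*√3 + (-8 - 4) = -2240*√3 - 12 = -12 - 2240*√3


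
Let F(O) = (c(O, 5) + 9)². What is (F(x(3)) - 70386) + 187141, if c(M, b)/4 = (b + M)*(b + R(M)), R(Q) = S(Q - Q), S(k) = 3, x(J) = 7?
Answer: 271204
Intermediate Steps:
R(Q) = 3
c(M, b) = 4*(3 + b)*(M + b) (c(M, b) = 4*((b + M)*(b + 3)) = 4*((M + b)*(3 + b)) = 4*((3 + b)*(M + b)) = 4*(3 + b)*(M + b))
F(O) = (169 + 32*O)² (F(O) = ((4*5² + 12*O + 12*5 + 4*O*5) + 9)² = ((4*25 + 12*O + 60 + 20*O) + 9)² = ((100 + 12*O + 60 + 20*O) + 9)² = ((160 + 32*O) + 9)² = (169 + 32*O)²)
(F(x(3)) - 70386) + 187141 = ((169 + 32*7)² - 70386) + 187141 = ((169 + 224)² - 70386) + 187141 = (393² - 70386) + 187141 = (154449 - 70386) + 187141 = 84063 + 187141 = 271204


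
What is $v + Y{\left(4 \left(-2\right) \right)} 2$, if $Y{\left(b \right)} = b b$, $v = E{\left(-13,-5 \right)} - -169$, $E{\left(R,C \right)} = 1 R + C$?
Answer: $279$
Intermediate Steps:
$E{\left(R,C \right)} = C + R$ ($E{\left(R,C \right)} = R + C = C + R$)
$v = 151$ ($v = \left(-5 - 13\right) - -169 = -18 + 169 = 151$)
$Y{\left(b \right)} = b^{2}$
$v + Y{\left(4 \left(-2\right) \right)} 2 = 151 + \left(4 \left(-2\right)\right)^{2} \cdot 2 = 151 + \left(-8\right)^{2} \cdot 2 = 151 + 64 \cdot 2 = 151 + 128 = 279$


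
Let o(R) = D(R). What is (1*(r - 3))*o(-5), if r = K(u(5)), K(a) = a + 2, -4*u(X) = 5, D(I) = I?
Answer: 45/4 ≈ 11.250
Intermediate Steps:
u(X) = -5/4 (u(X) = -¼*5 = -5/4)
o(R) = R
K(a) = 2 + a
r = ¾ (r = 2 - 5/4 = ¾ ≈ 0.75000)
(1*(r - 3))*o(-5) = (1*(¾ - 3))*(-5) = (1*(-9/4))*(-5) = -9/4*(-5) = 45/4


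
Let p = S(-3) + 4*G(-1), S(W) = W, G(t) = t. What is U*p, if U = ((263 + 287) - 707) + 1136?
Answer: -6853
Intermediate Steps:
U = 979 (U = (550 - 707) + 1136 = -157 + 1136 = 979)
p = -7 (p = -3 + 4*(-1) = -3 - 4 = -7)
U*p = 979*(-7) = -6853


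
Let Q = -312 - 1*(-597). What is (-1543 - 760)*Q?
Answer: -656355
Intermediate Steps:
Q = 285 (Q = -312 + 597 = 285)
(-1543 - 760)*Q = (-1543 - 760)*285 = -2303*285 = -656355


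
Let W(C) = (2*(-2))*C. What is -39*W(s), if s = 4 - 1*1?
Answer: 468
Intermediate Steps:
s = 3 (s = 4 - 1 = 3)
W(C) = -4*C
-39*W(s) = -(-156)*3 = -39*(-12) = 468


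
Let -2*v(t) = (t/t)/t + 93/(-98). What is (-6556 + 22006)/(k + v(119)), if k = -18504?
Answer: -51479400/61653761 ≈ -0.83498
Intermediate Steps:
v(t) = 93/196 - 1/(2*t) (v(t) = -((t/t)/t + 93/(-98))/2 = -(1/t + 93*(-1/98))/2 = -(1/t - 93/98)/2 = -(-93/98 + 1/t)/2 = 93/196 - 1/(2*t))
(-6556 + 22006)/(k + v(119)) = (-6556 + 22006)/(-18504 + (1/196)*(-98 + 93*119)/119) = 15450/(-18504 + (1/196)*(1/119)*(-98 + 11067)) = 15450/(-18504 + (1/196)*(1/119)*10969) = 15450/(-18504 + 1567/3332) = 15450/(-61653761/3332) = 15450*(-3332/61653761) = -51479400/61653761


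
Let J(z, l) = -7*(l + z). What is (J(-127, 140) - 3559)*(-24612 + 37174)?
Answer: -45851300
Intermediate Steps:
J(z, l) = -7*l - 7*z
(J(-127, 140) - 3559)*(-24612 + 37174) = ((-7*140 - 7*(-127)) - 3559)*(-24612 + 37174) = ((-980 + 889) - 3559)*12562 = (-91 - 3559)*12562 = -3650*12562 = -45851300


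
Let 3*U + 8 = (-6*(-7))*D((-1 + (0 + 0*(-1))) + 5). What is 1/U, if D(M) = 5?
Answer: 3/202 ≈ 0.014851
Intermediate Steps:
U = 202/3 (U = -8/3 + (-6*(-7)*5)/3 = -8/3 + (42*5)/3 = -8/3 + (1/3)*210 = -8/3 + 70 = 202/3 ≈ 67.333)
1/U = 1/(202/3) = 3/202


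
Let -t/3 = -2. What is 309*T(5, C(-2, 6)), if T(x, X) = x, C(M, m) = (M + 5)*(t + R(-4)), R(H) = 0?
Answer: 1545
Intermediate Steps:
t = 6 (t = -3*(-2) = 6)
C(M, m) = 30 + 6*M (C(M, m) = (M + 5)*(6 + 0) = (5 + M)*6 = 30 + 6*M)
309*T(5, C(-2, 6)) = 309*5 = 1545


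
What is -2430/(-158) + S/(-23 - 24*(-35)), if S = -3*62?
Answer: 977961/64543 ≈ 15.152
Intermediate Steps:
S = -186
-2430/(-158) + S/(-23 - 24*(-35)) = -2430/(-158) - 186/(-23 - 24*(-35)) = -2430*(-1/158) - 186/(-23 + 840) = 1215/79 - 186/817 = 977961/64543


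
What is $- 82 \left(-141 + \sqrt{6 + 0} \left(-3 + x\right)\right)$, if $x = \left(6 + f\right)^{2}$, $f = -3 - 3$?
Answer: $11562 + 246 \sqrt{6} \approx 12165.0$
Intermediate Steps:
$f = -6$ ($f = -3 - 3 = -6$)
$x = 0$ ($x = \left(6 - 6\right)^{2} = 0^{2} = 0$)
$- 82 \left(-141 + \sqrt{6 + 0} \left(-3 + x\right)\right) = - 82 \left(-141 + \sqrt{6 + 0} \left(-3 + 0\right)\right) = - 82 \left(-141 + \sqrt{6} \left(-3\right)\right) = - 82 \left(-141 - 3 \sqrt{6}\right) = 11562 + 246 \sqrt{6}$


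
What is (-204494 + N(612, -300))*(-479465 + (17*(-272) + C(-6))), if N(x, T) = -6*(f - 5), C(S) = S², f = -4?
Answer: 98959795320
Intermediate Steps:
N(x, T) = 54 (N(x, T) = -6*(-4 - 5) = -6*(-9) = 54)
(-204494 + N(612, -300))*(-479465 + (17*(-272) + C(-6))) = (-204494 + 54)*(-479465 + (17*(-272) + (-6)²)) = -204440*(-479465 + (-4624 + 36)) = -204440*(-479465 - 4588) = -204440*(-484053) = 98959795320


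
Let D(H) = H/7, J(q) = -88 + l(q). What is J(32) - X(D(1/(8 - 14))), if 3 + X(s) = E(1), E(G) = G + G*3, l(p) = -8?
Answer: -97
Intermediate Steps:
J(q) = -96 (J(q) = -88 - 8 = -96)
E(G) = 4*G (E(G) = G + 3*G = 4*G)
D(H) = H/7 (D(H) = H*(1/7) = H/7)
X(s) = 1 (X(s) = -3 + 4*1 = -3 + 4 = 1)
J(32) - X(D(1/(8 - 14))) = -96 - 1*1 = -96 - 1 = -97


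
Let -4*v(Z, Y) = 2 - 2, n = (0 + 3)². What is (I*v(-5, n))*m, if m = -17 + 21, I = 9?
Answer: 0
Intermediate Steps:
n = 9 (n = 3² = 9)
v(Z, Y) = 0 (v(Z, Y) = -(2 - 2)/4 = -¼*0 = 0)
m = 4
(I*v(-5, n))*m = (9*0)*4 = 0*4 = 0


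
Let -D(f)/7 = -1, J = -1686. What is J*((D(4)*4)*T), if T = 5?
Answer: -236040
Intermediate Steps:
D(f) = 7 (D(f) = -7*(-1) = 7)
J*((D(4)*4)*T) = -1686*7*4*5 = -47208*5 = -1686*140 = -236040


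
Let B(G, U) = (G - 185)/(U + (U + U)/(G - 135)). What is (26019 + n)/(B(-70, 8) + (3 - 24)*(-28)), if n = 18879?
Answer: 24304784/300879 ≈ 80.779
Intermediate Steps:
B(G, U) = (-185 + G)/(U + 2*U/(-135 + G)) (B(G, U) = (-185 + G)/(U + (2*U)/(-135 + G)) = (-185 + G)/(U + 2*U/(-135 + G)))
(26019 + n)/(B(-70, 8) + (3 - 24)*(-28)) = (26019 + 18879)/((24975 + (-70)² - 320*(-70))/(8*(-133 - 70)) + (3 - 24)*(-28)) = 44898/((⅛)*(24975 + 4900 + 22400)/(-203) - 21*(-28)) = 44898/((⅛)*(-1/203)*52275 + 588) = 44898/(-52275/1624 + 588) = 44898/(902637/1624) = 44898*(1624/902637) = 24304784/300879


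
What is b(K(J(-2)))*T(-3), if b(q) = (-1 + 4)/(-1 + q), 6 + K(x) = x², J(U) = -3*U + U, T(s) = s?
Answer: -1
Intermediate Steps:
J(U) = -2*U
K(x) = -6 + x²
b(q) = 3/(-1 + q)
b(K(J(-2)))*T(-3) = (3/(-1 + (-6 + (-2*(-2))²)))*(-3) = (3/(-1 + (-6 + 4²)))*(-3) = (3/(-1 + (-6 + 16)))*(-3) = (3/(-1 + 10))*(-3) = (3/9)*(-3) = (3*(⅑))*(-3) = (⅓)*(-3) = -1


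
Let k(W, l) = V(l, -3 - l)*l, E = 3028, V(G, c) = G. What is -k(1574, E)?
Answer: -9168784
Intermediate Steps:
k(W, l) = l² (k(W, l) = l*l = l²)
-k(1574, E) = -1*3028² = -1*9168784 = -9168784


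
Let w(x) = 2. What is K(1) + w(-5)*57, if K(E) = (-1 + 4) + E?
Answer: 118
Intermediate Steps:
K(E) = 3 + E
K(1) + w(-5)*57 = (3 + 1) + 2*57 = 4 + 114 = 118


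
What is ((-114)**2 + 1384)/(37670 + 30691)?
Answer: 14380/68361 ≈ 0.21035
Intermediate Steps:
((-114)**2 + 1384)/(37670 + 30691) = (12996 + 1384)/68361 = 14380*(1/68361) = 14380/68361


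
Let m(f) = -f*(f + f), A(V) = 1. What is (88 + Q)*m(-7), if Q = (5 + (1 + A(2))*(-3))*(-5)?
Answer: -9114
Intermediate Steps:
Q = 5 (Q = (5 + (1 + 1)*(-3))*(-5) = (5 + 2*(-3))*(-5) = (5 - 6)*(-5) = -1*(-5) = 5)
m(f) = -2*f² (m(f) = -f*2*f = -2*f²)
(88 + Q)*m(-7) = (88 + 5)*(-2*(-7)²) = 93*(-2*49) = 93*(-98) = -9114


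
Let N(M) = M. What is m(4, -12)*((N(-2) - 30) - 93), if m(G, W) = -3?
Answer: 375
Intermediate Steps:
m(4, -12)*((N(-2) - 30) - 93) = -3*((-2 - 30) - 93) = -3*(-32 - 93) = -3*(-125) = 375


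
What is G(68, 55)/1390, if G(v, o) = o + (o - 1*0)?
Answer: 11/139 ≈ 0.079137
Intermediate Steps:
G(v, o) = 2*o (G(v, o) = o + (o + 0) = o + o = 2*o)
G(68, 55)/1390 = (2*55)/1390 = 110*(1/1390) = 11/139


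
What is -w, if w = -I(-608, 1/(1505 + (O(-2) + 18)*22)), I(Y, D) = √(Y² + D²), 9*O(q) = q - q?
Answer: √1335892132865/1901 ≈ 608.00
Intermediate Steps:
O(q) = 0 (O(q) = (q - q)/9 = (⅑)*0 = 0)
I(Y, D) = √(D² + Y²)
w = -√1335892132865/1901 (w = -√((1/(1505 + (0 + 18)*22))² + (-608)²) = -√((1/(1505 + 18*22))² + 369664) = -√((1/(1505 + 396))² + 369664) = -√((1/1901)² + 369664) = -√(1/3613801 + 369664) = -√(1335892132865/3613801) = -√1335892132865/1901 ≈ -608.00)
-w = -(-1)*√1335892132865/1901 = √1335892132865/1901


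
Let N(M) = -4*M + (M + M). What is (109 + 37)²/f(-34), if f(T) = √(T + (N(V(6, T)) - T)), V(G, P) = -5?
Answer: 10658*√10/5 ≈ 6740.7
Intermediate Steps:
N(M) = -2*M (N(M) = -4*M + 2*M = -2*M)
f(T) = √10 (f(T) = √(T + (-2*(-5) - T)) = √(T + (10 - T)) = √10)
(109 + 37)²/f(-34) = (109 + 37)²/(√10) = 146²*(√10/10) = 21316*(√10/10) = 10658*√10/5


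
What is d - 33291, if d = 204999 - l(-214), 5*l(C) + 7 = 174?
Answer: 858373/5 ≈ 1.7167e+5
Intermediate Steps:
l(C) = 167/5 (l(C) = -7/5 + (⅕)*174 = -7/5 + 174/5 = 167/5)
d = 1024828/5 (d = 204999 - 1*167/5 = 204999 - 167/5 = 1024828/5 ≈ 2.0497e+5)
d - 33291 = 1024828/5 - 33291 = 858373/5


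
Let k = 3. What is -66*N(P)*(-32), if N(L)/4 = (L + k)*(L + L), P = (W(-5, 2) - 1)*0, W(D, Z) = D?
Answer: 0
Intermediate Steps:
P = 0 (P = (-5 - 1)*0 = -6*0 = 0)
N(L) = 8*L*(3 + L) (N(L) = 4*((L + 3)*(L + L)) = 4*((3 + L)*(2*L)) = 4*(2*L*(3 + L)) = 8*L*(3 + L))
-66*N(P)*(-32) = -528*0*(3 + 0)*(-32) = -528*0*3*(-32) = -66*0*(-32) = 0*(-32) = 0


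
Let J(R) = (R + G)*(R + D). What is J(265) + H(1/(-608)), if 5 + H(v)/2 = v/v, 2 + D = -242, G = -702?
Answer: -9185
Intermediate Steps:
D = -244 (D = -2 - 242 = -244)
H(v) = -8 (H(v) = -10 + 2*(v/v) = -10 + 2*1 = -10 + 2 = -8)
J(R) = (-702 + R)*(-244 + R) (J(R) = (R - 702)*(R - 244) = (-702 + R)*(-244 + R))
J(265) + H(1/(-608)) = (171288 + 265² - 946*265) - 8 = (171288 + 70225 - 250690) - 8 = -9177 - 8 = -9185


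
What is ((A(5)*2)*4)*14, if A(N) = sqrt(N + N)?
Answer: 112*sqrt(10) ≈ 354.18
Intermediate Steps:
A(N) = sqrt(2)*sqrt(N) (A(N) = sqrt(2*N) = sqrt(2)*sqrt(N))
((A(5)*2)*4)*14 = (((sqrt(2)*sqrt(5))*2)*4)*14 = ((sqrt(10)*2)*4)*14 = ((2*sqrt(10))*4)*14 = (8*sqrt(10))*14 = 112*sqrt(10)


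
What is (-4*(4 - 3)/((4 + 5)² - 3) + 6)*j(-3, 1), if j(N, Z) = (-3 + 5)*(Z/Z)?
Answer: 464/39 ≈ 11.897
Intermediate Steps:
j(N, Z) = 2 (j(N, Z) = 2*1 = 2)
(-4*(4 - 3)/((4 + 5)² - 3) + 6)*j(-3, 1) = (-4*(4 - 3)/((4 + 5)² - 3) + 6)*2 = (-4/(9² - 3) + 6)*2 = (-4/(81 - 3) + 6)*2 = (-4/78 + 6)*2 = (-4*1/78 + 6)*2 = (-2/39 + 6)*2 = (232/39)*2 = 464/39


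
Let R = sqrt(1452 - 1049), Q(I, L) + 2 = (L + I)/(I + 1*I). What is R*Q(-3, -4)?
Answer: -5*sqrt(403)/6 ≈ -16.729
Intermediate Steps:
Q(I, L) = -2 + (I + L)/(2*I) (Q(I, L) = -2 + (L + I)/(I + 1*I) = -2 + (I + L)/(I + I) = -2 + (I + L)/((2*I)) = -2 + (I + L)*(1/(2*I)) = -2 + (I + L)/(2*I))
R = sqrt(403) ≈ 20.075
R*Q(-3, -4) = sqrt(403)*((1/2)*(-4 - 3*(-3))/(-3)) = sqrt(403)*((1/2)*(-1/3)*(-4 + 9)) = sqrt(403)*((1/2)*(-1/3)*5) = sqrt(403)*(-5/6) = -5*sqrt(403)/6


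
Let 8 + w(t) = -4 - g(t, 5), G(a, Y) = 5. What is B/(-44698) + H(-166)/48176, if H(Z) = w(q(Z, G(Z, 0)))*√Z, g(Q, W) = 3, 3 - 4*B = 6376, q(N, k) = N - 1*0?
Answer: 6373/178792 - 15*I*√166/48176 ≈ 0.035645 - 0.0040116*I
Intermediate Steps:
q(N, k) = N (q(N, k) = N + 0 = N)
B = -6373/4 (B = ¾ - ¼*6376 = ¾ - 1594 = -6373/4 ≈ -1593.3)
w(t) = -15 (w(t) = -8 + (-4 - 1*3) = -8 + (-4 - 3) = -8 - 7 = -15)
H(Z) = -15*√Z
B/(-44698) + H(-166)/48176 = -6373/4/(-44698) - 15*I*√166/48176 = -6373/4*(-1/44698) - 15*I*√166*(1/48176) = 6373/178792 - 15*I*√166*(1/48176) = 6373/178792 - 15*I*√166/48176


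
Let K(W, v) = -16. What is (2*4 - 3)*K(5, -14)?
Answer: -80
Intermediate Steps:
(2*4 - 3)*K(5, -14) = (2*4 - 3)*(-16) = (8 - 3)*(-16) = 5*(-16) = -80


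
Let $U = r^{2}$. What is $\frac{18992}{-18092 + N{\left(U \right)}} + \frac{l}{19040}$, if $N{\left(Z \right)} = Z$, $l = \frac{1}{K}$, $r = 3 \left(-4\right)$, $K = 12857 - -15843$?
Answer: $- \frac{370647871359}{350273168000} \approx -1.0582$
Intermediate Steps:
$K = 28700$ ($K = 12857 + 15843 = 28700$)
$r = -12$
$l = \frac{1}{28700} \approx 3.4843 \cdot 10^{-5}$
$U = 144$ ($U = \left(-12\right)^{2} = 144$)
$\frac{18992}{-18092 + N{\left(U \right)}} + \frac{l}{19040} = \frac{18992}{-18092 + 144} + \frac{1}{28700 \cdot 19040} = \frac{18992}{-17948} + \frac{1}{28700} \cdot \frac{1}{19040} = 18992 \left(- \frac{1}{17948}\right) + \frac{1}{546448000} = - \frac{4748}{4487} + \frac{1}{546448000} = - \frac{370647871359}{350273168000}$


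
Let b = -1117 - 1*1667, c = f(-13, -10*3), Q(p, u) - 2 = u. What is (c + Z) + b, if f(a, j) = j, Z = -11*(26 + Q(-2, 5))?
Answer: -3177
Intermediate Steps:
Q(p, u) = 2 + u
Z = -363 (Z = -11*(26 + (2 + 5)) = -11*(26 + 7) = -11*33 = -363)
c = -30 (c = -10*3 = -30)
b = -2784 (b = -1117 - 1667 = -2784)
(c + Z) + b = (-30 - 363) - 2784 = -393 - 2784 = -3177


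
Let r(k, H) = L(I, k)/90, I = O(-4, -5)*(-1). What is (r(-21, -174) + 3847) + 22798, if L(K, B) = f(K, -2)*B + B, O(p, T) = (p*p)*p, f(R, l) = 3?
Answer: 399661/15 ≈ 26644.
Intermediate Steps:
O(p, T) = p³ (O(p, T) = p²*p = p³)
I = 64 (I = (-4)³*(-1) = -64*(-1) = 64)
L(K, B) = 4*B (L(K, B) = 3*B + B = 4*B)
r(k, H) = 2*k/45 (r(k, H) = (4*k)/90 = (4*k)*(1/90) = 2*k/45)
(r(-21, -174) + 3847) + 22798 = ((2/45)*(-21) + 3847) + 22798 = (-14/15 + 3847) + 22798 = 57691/15 + 22798 = 399661/15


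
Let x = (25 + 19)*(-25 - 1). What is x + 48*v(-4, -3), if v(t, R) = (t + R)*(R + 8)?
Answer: -2824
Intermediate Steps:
x = -1144 (x = 44*(-26) = -1144)
v(t, R) = (8 + R)*(R + t) (v(t, R) = (R + t)*(8 + R) = (8 + R)*(R + t))
x + 48*v(-4, -3) = -1144 + 48*((-3)² + 8*(-3) + 8*(-4) - 3*(-4)) = -1144 + 48*(9 - 24 - 32 + 12) = -1144 + 48*(-35) = -1144 - 1680 = -2824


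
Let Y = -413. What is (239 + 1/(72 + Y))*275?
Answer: 2037450/31 ≈ 65724.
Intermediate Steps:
(239 + 1/(72 + Y))*275 = (239 + 1/(72 - 413))*275 = (239 + 1/(-341))*275 = (239 - 1/341)*275 = (81498/341)*275 = 2037450/31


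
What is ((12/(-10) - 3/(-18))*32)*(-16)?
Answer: 7936/15 ≈ 529.07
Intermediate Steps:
((12/(-10) - 3/(-18))*32)*(-16) = ((12*(-1/10) - 3*(-1/18))*32)*(-16) = ((-6/5 + 1/6)*32)*(-16) = -31/30*32*(-16) = -496/15*(-16) = 7936/15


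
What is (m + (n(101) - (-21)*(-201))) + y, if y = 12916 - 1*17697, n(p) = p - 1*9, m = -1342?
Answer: -10252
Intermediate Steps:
n(p) = -9 + p (n(p) = p - 9 = -9 + p)
y = -4781 (y = 12916 - 17697 = -4781)
(m + (n(101) - (-21)*(-201))) + y = (-1342 + ((-9 + 101) - (-21)*(-201))) - 4781 = (-1342 + (92 - 1*4221)) - 4781 = (-1342 + (92 - 4221)) - 4781 = (-1342 - 4129) - 4781 = -5471 - 4781 = -10252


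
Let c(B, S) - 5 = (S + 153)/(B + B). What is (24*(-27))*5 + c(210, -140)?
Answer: -1358687/420 ≈ -3235.0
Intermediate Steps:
c(B, S) = 5 + (153 + S)/(2*B) (c(B, S) = 5 + (S + 153)/(B + B) = 5 + (153 + S)/((2*B)) = 5 + (153 + S)*(1/(2*B)) = 5 + (153 + S)/(2*B))
(24*(-27))*5 + c(210, -140) = (24*(-27))*5 + (½)*(153 - 140 + 10*210)/210 = -648*5 + (½)*(1/210)*(153 - 140 + 2100) = -3240 + (½)*(1/210)*2113 = -3240 + 2113/420 = -1358687/420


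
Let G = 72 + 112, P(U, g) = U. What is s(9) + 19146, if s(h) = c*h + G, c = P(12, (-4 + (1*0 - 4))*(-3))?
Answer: 19438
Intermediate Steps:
c = 12
G = 184
s(h) = 184 + 12*h (s(h) = 12*h + 184 = 184 + 12*h)
s(9) + 19146 = (184 + 12*9) + 19146 = (184 + 108) + 19146 = 292 + 19146 = 19438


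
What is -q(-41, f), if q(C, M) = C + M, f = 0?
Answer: 41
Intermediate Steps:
-q(-41, f) = -(-41 + 0) = -1*(-41) = 41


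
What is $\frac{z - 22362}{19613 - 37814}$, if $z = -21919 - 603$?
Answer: $\frac{44884}{18201} \approx 2.466$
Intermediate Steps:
$z = -22522$ ($z = -21919 - 603 = -22522$)
$\frac{z - 22362}{19613 - 37814} = \frac{-22522 - 22362}{19613 - 37814} = - \frac{44884}{-18201} = \left(-44884\right) \left(- \frac{1}{18201}\right) = \frac{44884}{18201}$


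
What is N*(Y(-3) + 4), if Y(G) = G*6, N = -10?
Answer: 140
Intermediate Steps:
Y(G) = 6*G
N*(Y(-3) + 4) = -10*(6*(-3) + 4) = -10*(-18 + 4) = -10*(-14) = 140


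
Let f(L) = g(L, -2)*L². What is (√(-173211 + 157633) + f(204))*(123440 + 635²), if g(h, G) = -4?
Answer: -87670762560 + 526665*I*√15578 ≈ -8.7671e+10 + 6.5734e+7*I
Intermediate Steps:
f(L) = -4*L²
(√(-173211 + 157633) + f(204))*(123440 + 635²) = (√(-173211 + 157633) - 4*204²)*(123440 + 635²) = (√(-15578) - 4*41616)*(123440 + 403225) = (I*√15578 - 166464)*526665 = (-166464 + I*√15578)*526665 = -87670762560 + 526665*I*√15578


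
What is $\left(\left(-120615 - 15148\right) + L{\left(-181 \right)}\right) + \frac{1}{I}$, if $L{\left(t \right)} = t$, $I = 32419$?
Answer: $- \frac{4407168535}{32419} \approx -1.3594 \cdot 10^{5}$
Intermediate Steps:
$\left(\left(-120615 - 15148\right) + L{\left(-181 \right)}\right) + \frac{1}{I} = \left(\left(-120615 - 15148\right) - 181\right) + \frac{1}{32419} = \left(-135763 - 181\right) + \frac{1}{32419} = -135944 + \frac{1}{32419} = - \frac{4407168535}{32419}$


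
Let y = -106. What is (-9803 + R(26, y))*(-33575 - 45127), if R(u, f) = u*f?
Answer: 988418418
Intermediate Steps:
R(u, f) = f*u
(-9803 + R(26, y))*(-33575 - 45127) = (-9803 - 106*26)*(-33575 - 45127) = (-9803 - 2756)*(-78702) = -12559*(-78702) = 988418418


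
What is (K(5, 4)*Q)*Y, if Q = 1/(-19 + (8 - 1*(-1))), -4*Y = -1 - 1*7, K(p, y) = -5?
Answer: 1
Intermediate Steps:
Y = 2 (Y = -(-1 - 1*7)/4 = -(-1 - 7)/4 = -¼*(-8) = 2)
Q = -⅒ (Q = 1/(-19 + (8 + 1)) = 1/(-19 + 9) = 1/(-10) = -⅒ ≈ -0.10000)
(K(5, 4)*Q)*Y = -5*(-⅒)*2 = (½)*2 = 1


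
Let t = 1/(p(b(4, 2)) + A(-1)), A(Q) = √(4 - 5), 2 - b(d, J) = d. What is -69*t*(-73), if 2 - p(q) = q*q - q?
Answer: -20148/17 - 5037*I/17 ≈ -1185.2 - 296.29*I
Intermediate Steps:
b(d, J) = 2 - d
A(Q) = I (A(Q) = √(-1) = I)
p(q) = 2 + q - q² (p(q) = 2 - (q*q - q) = 2 - (q² - q) = 2 + (q - q²) = 2 + q - q²)
t = (-4 - I)/17 (t = 1/((2 + (2 - 1*4) - (2 - 1*4)²) + I) = 1/((2 + (2 - 4) - (2 - 4)²) + I) = 1/((2 - 2 - 1*(-2)²) + I) = 1/((2 - 2 - 1*4) + I) = 1/((2 - 2 - 4) + I) = 1/(-4 + I) = (-4 - I)/17 ≈ -0.23529 - 0.058824*I)
-69*t*(-73) = -69*(-4/17 - I/17)*(-73) = (276/17 + 69*I/17)*(-73) = -20148/17 - 5037*I/17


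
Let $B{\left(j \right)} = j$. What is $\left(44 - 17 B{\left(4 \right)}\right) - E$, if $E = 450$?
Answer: $-474$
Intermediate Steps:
$\left(44 - 17 B{\left(4 \right)}\right) - E = \left(44 - 68\right) - 450 = -24 - 450 = -474$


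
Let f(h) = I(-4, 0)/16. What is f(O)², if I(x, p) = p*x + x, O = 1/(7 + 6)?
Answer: 1/16 ≈ 0.062500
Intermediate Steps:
O = 1/13 ≈ 0.076923
I(x, p) = x + p*x
f(h) = -¼ (f(h) = -4*(1 + 0)/16 = -4*1*(1/16) = -4*1/16 = -¼)
f(O)² = (-¼)² = 1/16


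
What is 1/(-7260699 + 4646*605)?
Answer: -1/4449869 ≈ -2.2473e-7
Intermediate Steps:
1/(-7260699 + 4646*605) = 1/(-7260699 + 2810830) = 1/(-4449869) = -1/4449869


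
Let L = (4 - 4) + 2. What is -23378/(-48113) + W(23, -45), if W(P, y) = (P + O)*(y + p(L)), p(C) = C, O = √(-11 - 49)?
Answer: -47560379/48113 - 86*I*√15 ≈ -988.51 - 333.08*I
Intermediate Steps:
O = 2*I*√15 (O = √(-60) = 2*I*√15 ≈ 7.746*I)
L = 2 (L = 0 + 2 = 2)
W(P, y) = (2 + y)*(P + 2*I*√15) (W(P, y) = (P + 2*I*√15)*(y + 2) = (P + 2*I*√15)*(2 + y) = (2 + y)*(P + 2*I*√15))
-23378/(-48113) + W(23, -45) = -23378/(-48113) + (2*23 + 23*(-45) + 4*I*√15 + 2*I*(-45)*√15) = -23378*(-1/48113) + (46 - 1035 + 4*I*√15 - 90*I*√15) = 23378/48113 + (-989 - 86*I*√15) = -47560379/48113 - 86*I*√15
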